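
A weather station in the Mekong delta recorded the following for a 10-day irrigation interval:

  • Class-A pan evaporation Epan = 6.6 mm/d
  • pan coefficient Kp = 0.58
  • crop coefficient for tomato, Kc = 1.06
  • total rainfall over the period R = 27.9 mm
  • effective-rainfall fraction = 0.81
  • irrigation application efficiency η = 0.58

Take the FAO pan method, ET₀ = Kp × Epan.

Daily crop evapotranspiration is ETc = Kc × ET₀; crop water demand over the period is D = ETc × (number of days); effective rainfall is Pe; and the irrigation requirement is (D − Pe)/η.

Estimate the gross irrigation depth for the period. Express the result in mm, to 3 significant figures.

ET₀ = 0.58 × 6.6 = 3.8280 mm/d
ETc = Kc × ET₀ = 1.06 × 3.8280 = 4.0577 mm/d
Crop demand D = ETc × 10 d = 4.0577 × 10 = 40.577 mm
Pe = 0.81 × 27.9 = 22.599 mm
D − Pe = 40.577 − 22.599 = 17.978 mm
Gross irrigation = 17.978 / 0.58 = 30.997 mm

31.0 mm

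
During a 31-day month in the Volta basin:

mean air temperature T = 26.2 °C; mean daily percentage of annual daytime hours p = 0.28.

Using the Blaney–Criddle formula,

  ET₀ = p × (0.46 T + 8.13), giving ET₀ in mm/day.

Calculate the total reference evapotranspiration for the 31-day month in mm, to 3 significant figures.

175 mm

ET₀ = 0.28 × (0.46 × 26.2 + 8.13) = 0.28 × 20.182 = 5.6510 mm/d
Monthly total = 5.6510 × 31 = 175.181 mm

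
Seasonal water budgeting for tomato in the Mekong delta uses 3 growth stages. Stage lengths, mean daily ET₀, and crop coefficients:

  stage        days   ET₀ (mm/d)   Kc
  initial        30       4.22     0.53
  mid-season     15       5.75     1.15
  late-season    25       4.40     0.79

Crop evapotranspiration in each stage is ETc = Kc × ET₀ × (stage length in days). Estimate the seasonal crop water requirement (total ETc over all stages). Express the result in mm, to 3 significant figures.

initial: 0.53 × 4.22 × 30 = 67.10 mm
mid-season: 1.15 × 5.75 × 15 = 99.19 mm
late-season: 0.79 × 4.40 × 25 = 86.90 mm
Seasonal total = 253.19 mm

253 mm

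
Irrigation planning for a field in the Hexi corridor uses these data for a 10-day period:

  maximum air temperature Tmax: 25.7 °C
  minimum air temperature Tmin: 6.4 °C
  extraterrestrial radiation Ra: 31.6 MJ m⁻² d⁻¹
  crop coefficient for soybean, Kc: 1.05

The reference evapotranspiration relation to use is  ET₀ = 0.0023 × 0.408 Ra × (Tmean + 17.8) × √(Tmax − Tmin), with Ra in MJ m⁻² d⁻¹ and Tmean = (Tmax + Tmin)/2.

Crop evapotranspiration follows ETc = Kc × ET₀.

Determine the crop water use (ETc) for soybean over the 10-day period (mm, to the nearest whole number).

46 mm

Tmean = (25.7 + 6.4)/2 = 16.05 °C
0.408 Ra = 0.408 × 31.6 = 12.8928 mm/d equivalent
ET₀ = 0.0023 × 12.8928 × (16.05 + 17.8) × √19.3 = 0.0023 × 12.8928 × 33.85 × 4.3932 = 4.4098 mm/d
ETc = Kc × ET₀ = 1.05 × 4.4098 = 4.6303 mm/d
Over 10 days: 4.6303 × 10 = 46.303 mm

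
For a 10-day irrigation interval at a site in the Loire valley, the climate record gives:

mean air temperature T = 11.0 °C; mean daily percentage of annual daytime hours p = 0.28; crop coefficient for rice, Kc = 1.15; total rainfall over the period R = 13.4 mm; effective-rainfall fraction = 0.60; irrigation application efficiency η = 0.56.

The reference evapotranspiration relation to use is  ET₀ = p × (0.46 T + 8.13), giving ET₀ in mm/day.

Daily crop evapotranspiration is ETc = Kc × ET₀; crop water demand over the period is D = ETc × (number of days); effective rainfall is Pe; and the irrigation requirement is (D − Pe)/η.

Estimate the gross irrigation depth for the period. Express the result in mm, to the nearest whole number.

ET₀ = 0.28 × (0.46 × 11.0 + 8.13) = 0.28 × 13.190 = 3.6932 mm/d
ETc = Kc × ET₀ = 1.15 × 3.6932 = 4.2472 mm/d
Crop demand D = ETc × 10 d = 4.2472 × 10 = 42.472 mm
Pe = 0.60 × 13.4 = 8.040 mm
D − Pe = 42.472 − 8.040 = 34.432 mm
Gross irrigation = 34.432 / 0.56 = 61.486 mm

61 mm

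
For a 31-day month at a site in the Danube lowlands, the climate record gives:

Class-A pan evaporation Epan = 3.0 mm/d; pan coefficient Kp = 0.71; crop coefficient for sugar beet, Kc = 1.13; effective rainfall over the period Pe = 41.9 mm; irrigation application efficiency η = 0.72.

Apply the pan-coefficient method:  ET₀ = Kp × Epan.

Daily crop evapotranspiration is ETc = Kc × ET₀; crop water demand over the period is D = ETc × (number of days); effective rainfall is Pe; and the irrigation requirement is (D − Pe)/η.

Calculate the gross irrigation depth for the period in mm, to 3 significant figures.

45.4 mm

ET₀ = 0.71 × 3.0 = 2.1300 mm/d
ETc = Kc × ET₀ = 1.13 × 2.1300 = 2.4069 mm/d
Crop demand D = ETc × 31 d = 2.4069 × 31 = 74.614 mm
D − Pe = 74.614 − 41.9 = 32.714 mm
Gross irrigation = 32.714 / 0.72 = 45.436 mm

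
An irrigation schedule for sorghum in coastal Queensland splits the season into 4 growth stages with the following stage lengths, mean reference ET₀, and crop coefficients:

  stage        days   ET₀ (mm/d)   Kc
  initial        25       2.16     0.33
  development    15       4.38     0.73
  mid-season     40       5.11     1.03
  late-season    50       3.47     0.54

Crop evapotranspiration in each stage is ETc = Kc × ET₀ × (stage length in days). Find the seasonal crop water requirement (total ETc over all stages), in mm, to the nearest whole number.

370 mm

initial: 0.33 × 2.16 × 25 = 17.82 mm
development: 0.73 × 4.38 × 15 = 47.96 mm
mid-season: 1.03 × 5.11 × 40 = 210.53 mm
late-season: 0.54 × 3.47 × 50 = 93.69 mm
Seasonal total = 370.00 mm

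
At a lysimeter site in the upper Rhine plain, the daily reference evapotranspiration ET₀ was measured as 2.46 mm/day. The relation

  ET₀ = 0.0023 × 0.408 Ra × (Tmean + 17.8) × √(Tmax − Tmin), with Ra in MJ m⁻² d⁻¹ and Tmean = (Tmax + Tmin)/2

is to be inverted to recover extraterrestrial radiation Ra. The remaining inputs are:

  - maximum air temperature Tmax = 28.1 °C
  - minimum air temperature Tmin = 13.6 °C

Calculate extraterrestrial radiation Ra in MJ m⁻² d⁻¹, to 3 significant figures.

Tmean = (28.1+13.6)/2 = 20.85 °C; ΔT = 14.5
Ra = ET₀ / [0.0023 × 0.408 × (Tmean+17.8) × √ΔT]
   = 2.46 / (0.0023 × 0.408 × 38.65 × 3.8079) = 17.812 MJ m⁻² d⁻¹

17.8 MJ m⁻² d⁻¹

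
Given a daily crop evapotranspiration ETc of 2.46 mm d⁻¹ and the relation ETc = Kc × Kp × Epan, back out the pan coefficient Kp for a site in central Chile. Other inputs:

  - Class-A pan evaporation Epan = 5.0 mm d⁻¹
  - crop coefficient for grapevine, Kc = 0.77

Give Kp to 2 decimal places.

0.64

ETc = Kc × Kp × Epan  ⇒  Kp = ETc / (Kc × Epan)
Kp = 2.46 / (0.77 × 5.0) = 2.46 / 3.850 = 0.6390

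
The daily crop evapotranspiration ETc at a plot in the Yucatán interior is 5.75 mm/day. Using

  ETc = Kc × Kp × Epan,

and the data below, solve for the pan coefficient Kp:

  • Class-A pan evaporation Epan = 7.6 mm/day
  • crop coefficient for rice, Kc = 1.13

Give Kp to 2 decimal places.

ETc = Kc × Kp × Epan  ⇒  Kp = ETc / (Kc × Epan)
Kp = 5.75 / (1.13 × 7.6) = 5.75 / 8.588 = 0.6695

0.67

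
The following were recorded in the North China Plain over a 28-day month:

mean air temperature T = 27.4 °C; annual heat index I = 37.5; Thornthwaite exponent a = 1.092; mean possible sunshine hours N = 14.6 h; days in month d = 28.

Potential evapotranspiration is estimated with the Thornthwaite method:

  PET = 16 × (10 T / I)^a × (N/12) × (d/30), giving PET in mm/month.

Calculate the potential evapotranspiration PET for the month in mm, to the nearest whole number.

10T/I = 10 × 27.4 / 37.5 = 7.3067
(10T/I)^a = 7.3067^1.092 = 8.7737
Uncorrected PET = 16 × 8.7737 = 140.379 mm
Correction = (N/12)(d/30) = (14.6/12)(28/30) = 1.1356
PET = 140.379 × 1.1356 = 159.414 mm/month

159 mm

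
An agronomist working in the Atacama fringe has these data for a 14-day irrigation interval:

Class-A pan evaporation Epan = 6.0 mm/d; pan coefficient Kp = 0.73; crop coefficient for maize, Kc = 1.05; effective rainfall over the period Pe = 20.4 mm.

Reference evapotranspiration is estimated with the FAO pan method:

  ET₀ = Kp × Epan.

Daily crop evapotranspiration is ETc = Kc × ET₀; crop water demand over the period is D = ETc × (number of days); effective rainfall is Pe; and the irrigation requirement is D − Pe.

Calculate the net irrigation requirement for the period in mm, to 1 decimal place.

44.0 mm

ET₀ = 0.73 × 6.0 = 4.3800 mm/d
ETc = Kc × ET₀ = 1.05 × 4.3800 = 4.5990 mm/d
Crop demand D = ETc × 14 d = 4.5990 × 14 = 64.386 mm
D − Pe = 64.386 − 20.4 = 43.986 mm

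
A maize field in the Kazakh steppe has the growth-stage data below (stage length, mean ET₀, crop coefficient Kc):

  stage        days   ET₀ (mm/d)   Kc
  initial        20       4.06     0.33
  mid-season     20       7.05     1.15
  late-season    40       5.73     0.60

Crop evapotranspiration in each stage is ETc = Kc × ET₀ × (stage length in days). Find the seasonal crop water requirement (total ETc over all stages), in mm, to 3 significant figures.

initial: 0.33 × 4.06 × 20 = 26.80 mm
mid-season: 1.15 × 7.05 × 20 = 162.15 mm
late-season: 0.60 × 5.73 × 40 = 137.52 mm
Seasonal total = 326.47 mm

326 mm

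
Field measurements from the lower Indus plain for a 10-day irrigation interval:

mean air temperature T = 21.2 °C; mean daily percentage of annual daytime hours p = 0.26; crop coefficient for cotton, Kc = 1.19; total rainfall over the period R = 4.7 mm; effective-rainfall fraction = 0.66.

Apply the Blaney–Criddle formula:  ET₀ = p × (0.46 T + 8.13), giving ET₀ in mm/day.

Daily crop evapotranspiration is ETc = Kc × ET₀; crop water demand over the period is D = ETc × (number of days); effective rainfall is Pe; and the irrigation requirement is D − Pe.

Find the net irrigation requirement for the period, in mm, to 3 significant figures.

52.2 mm

ET₀ = 0.26 × (0.46 × 21.2 + 8.13) = 0.26 × 17.882 = 4.6493 mm/d
ETc = Kc × ET₀ = 1.19 × 4.6493 = 5.5327 mm/d
Crop demand D = ETc × 10 d = 5.5327 × 10 = 55.327 mm
Pe = 0.66 × 4.7 = 3.102 mm
D − Pe = 55.327 − 3.102 = 52.225 mm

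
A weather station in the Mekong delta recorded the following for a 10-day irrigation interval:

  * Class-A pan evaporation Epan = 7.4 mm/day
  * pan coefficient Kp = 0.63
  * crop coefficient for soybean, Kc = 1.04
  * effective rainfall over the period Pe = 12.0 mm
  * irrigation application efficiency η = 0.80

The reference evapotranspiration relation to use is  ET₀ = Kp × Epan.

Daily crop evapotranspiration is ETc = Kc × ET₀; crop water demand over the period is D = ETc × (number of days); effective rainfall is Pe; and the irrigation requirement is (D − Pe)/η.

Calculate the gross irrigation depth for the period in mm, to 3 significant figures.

ET₀ = 0.63 × 7.4 = 4.6620 mm/d
ETc = Kc × ET₀ = 1.04 × 4.6620 = 4.8485 mm/d
Crop demand D = ETc × 10 d = 4.8485 × 10 = 48.485 mm
D − Pe = 48.485 − 12.0 = 36.485 mm
Gross irrigation = 36.485 / 0.80 = 45.606 mm

45.6 mm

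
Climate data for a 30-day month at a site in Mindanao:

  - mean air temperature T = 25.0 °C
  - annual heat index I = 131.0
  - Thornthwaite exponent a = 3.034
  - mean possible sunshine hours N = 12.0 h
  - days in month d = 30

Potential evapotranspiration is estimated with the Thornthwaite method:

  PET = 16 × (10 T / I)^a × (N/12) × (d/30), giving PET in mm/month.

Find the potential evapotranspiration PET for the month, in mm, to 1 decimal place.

113.7 mm

10T/I = 10 × 25.0 / 131.0 = 1.9084
(10T/I)^a = 1.9084^3.034 = 7.1048
Uncorrected PET = 16 × 7.1048 = 113.677 mm
Correction = (N/12)(d/30) = (12.0/12)(30/30) = 1.0000
PET = 113.677 × 1.0000 = 113.677 mm/month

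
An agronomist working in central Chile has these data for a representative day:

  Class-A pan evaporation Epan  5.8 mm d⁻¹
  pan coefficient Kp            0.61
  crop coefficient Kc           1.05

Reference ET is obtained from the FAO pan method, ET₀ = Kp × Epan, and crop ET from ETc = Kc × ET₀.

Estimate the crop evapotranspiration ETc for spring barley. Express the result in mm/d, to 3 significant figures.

ET₀ = 0.61 × 5.8 = 3.5380 mm/d
ETc = Kc × ET₀ = 1.05 × 3.5380 = 3.7149 mm/d

3.71 mm/d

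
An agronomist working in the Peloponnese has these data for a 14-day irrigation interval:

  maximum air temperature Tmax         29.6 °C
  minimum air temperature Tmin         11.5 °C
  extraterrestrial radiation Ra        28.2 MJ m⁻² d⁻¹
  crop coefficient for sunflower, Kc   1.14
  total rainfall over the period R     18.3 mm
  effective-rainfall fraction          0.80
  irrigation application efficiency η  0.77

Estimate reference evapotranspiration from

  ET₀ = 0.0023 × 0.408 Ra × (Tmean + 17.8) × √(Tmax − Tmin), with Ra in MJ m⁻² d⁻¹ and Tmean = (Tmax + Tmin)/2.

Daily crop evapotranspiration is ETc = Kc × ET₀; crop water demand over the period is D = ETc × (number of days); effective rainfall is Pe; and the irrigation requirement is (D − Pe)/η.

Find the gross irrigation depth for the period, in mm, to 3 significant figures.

70.5 mm

Tmean = (29.6 + 11.5)/2 = 20.55 °C
0.408 Ra = 0.408 × 28.2 = 11.5056 mm/d equivalent
ET₀ = 0.0023 × 11.5056 × (20.55 + 17.8) × √18.1 = 0.0023 × 11.5056 × 38.35 × 4.2544 = 4.3176 mm/d
ETc = Kc × ET₀ = 1.14 × 4.3176 = 4.9221 mm/d
Crop demand D = ETc × 14 d = 4.9221 × 14 = 68.909 mm
Pe = 0.80 × 18.3 = 14.640 mm
D − Pe = 68.909 − 14.640 = 54.269 mm
Gross irrigation = 54.269 / 0.77 = 70.479 mm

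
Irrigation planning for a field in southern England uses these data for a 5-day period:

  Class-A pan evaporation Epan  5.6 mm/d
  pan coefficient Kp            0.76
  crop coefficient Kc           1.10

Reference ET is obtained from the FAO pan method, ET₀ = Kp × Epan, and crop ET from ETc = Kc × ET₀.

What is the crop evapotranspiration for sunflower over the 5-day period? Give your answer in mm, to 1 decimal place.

ET₀ = 0.76 × 5.6 = 4.2560 mm/d
ETc = Kc × ET₀ = 1.10 × 4.2560 = 4.6816 mm/d
Over 5 days: 4.6816 × 5 = 23.408 mm

23.4 mm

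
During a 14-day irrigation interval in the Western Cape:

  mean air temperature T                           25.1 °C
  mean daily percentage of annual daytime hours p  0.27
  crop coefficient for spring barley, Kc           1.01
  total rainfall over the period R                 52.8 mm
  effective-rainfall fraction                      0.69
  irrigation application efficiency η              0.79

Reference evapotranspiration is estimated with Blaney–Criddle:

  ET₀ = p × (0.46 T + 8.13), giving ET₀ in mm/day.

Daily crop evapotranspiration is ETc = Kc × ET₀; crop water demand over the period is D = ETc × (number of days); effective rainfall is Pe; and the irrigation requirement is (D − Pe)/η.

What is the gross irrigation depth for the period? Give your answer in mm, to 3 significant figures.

ET₀ = 0.27 × (0.46 × 25.1 + 8.13) = 0.27 × 19.676 = 5.3125 mm/d
ETc = Kc × ET₀ = 1.01 × 5.3125 = 5.3656 mm/d
Crop demand D = ETc × 14 d = 5.3656 × 14 = 75.118 mm
Pe = 0.69 × 52.8 = 36.432 mm
D − Pe = 75.118 − 36.432 = 38.686 mm
Gross irrigation = 38.686 / 0.79 = 48.970 mm

49.0 mm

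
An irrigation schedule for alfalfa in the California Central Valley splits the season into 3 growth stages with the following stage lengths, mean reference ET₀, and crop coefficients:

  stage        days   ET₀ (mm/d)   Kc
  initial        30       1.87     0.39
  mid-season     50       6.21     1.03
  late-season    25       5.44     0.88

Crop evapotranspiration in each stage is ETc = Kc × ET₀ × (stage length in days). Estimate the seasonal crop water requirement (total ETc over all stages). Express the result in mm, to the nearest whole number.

initial: 0.39 × 1.87 × 30 = 21.88 mm
mid-season: 1.03 × 6.21 × 50 = 319.82 mm
late-season: 0.88 × 5.44 × 25 = 119.68 mm
Seasonal total = 461.38 mm

461 mm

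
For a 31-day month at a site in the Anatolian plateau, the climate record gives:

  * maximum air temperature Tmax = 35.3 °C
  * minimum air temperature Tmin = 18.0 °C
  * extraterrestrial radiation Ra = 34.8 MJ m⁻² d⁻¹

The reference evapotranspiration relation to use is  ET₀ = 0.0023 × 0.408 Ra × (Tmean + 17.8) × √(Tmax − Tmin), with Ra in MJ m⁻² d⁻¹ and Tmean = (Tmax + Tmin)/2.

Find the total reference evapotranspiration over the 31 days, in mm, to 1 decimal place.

Tmean = (35.3 + 18.0)/2 = 26.65 °C
0.408 Ra = 0.408 × 34.8 = 14.1984 mm/d equivalent
ET₀ = 0.0023 × 14.1984 × (26.65 + 17.8) × √17.3 = 0.0023 × 14.1984 × 44.45 × 4.1593 = 6.0375 mm/d
Over 31 days: 6.0375 × 31 = 187.163 mm

187.2 mm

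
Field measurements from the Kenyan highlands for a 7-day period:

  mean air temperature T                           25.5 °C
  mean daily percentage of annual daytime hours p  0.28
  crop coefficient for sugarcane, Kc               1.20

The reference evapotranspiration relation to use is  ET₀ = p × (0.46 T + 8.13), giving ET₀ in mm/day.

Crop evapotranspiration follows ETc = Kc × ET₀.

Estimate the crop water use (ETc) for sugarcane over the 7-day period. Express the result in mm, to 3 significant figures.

ET₀ = 0.28 × (0.46 × 25.5 + 8.13) = 0.28 × 19.860 = 5.5608 mm/d
ETc = Kc × ET₀ = 1.20 × 5.5608 = 6.6730 mm/d
Over 7 days: 6.6730 × 7 = 46.711 mm

46.7 mm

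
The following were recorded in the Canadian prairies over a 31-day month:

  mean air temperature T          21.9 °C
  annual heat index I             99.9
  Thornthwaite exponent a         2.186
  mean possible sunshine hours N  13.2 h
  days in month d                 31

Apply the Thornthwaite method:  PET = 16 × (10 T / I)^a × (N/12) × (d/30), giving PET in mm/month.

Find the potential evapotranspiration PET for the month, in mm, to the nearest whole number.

10T/I = 10 × 21.9 / 99.9 = 2.1922
(10T/I)^a = 2.1922^2.186 = 5.5611
Uncorrected PET = 16 × 5.5611 = 88.978 mm
Correction = (N/12)(d/30) = (13.2/12)(31/30) = 1.1367
PET = 88.978 × 1.1367 = 101.141 mm/month

101 mm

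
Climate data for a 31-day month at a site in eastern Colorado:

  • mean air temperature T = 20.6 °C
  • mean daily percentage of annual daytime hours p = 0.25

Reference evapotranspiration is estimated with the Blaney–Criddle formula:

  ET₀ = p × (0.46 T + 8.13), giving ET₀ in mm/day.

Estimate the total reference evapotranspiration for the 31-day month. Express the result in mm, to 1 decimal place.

136.4 mm

ET₀ = 0.25 × (0.46 × 20.6 + 8.13) = 0.25 × 17.606 = 4.4015 mm/d
Monthly total = 4.4015 × 31 = 136.447 mm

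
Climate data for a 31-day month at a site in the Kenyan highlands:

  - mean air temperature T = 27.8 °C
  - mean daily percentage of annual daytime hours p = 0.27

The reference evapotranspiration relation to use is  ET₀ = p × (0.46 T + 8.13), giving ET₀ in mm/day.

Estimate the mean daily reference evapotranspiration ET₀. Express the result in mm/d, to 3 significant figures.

ET₀ = 0.27 × (0.46 × 27.8 + 8.13) = 0.27 × 20.918 = 5.6479 mm/d

5.65 mm/d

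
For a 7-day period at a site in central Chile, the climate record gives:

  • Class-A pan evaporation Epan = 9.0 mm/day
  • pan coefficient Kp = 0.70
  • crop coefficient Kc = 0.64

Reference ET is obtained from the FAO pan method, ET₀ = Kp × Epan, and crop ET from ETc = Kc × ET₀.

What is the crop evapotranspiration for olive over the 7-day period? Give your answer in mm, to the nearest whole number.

ET₀ = 0.70 × 9.0 = 6.3000 mm/d
ETc = Kc × ET₀ = 0.64 × 6.3000 = 4.0320 mm/d
Over 7 days: 4.0320 × 7 = 28.224 mm

28 mm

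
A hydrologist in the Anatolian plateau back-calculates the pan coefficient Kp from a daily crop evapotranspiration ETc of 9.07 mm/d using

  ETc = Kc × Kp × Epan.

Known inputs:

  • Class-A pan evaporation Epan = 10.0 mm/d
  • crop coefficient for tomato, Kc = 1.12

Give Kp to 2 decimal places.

0.81

ETc = Kc × Kp × Epan  ⇒  Kp = ETc / (Kc × Epan)
Kp = 9.07 / (1.12 × 10.0) = 9.07 / 11.200 = 0.8098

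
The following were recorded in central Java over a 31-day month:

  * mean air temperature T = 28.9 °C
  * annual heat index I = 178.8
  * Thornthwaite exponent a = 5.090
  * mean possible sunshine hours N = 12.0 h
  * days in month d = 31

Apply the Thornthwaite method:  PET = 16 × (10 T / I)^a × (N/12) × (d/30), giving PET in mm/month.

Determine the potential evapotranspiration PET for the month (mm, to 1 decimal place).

10T/I = 10 × 28.9 / 178.8 = 1.6163
(10T/I)^a = 1.6163^5.090 = 11.5180
Uncorrected PET = 16 × 11.5180 = 184.288 mm
Correction = (N/12)(d/30) = (12.0/12)(31/30) = 1.0333
PET = 184.288 × 1.0333 = 190.425 mm/month

190.4 mm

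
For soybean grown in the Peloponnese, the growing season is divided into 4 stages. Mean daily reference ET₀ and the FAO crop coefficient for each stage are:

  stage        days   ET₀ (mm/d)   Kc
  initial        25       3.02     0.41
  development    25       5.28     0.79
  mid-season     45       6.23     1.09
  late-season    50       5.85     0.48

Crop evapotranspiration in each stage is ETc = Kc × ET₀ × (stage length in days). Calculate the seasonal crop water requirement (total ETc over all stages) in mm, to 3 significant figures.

initial: 0.41 × 3.02 × 25 = 30.96 mm
development: 0.79 × 5.28 × 25 = 104.28 mm
mid-season: 1.09 × 6.23 × 45 = 305.58 mm
late-season: 0.48 × 5.85 × 50 = 140.40 mm
Seasonal total = 581.22 mm

581 mm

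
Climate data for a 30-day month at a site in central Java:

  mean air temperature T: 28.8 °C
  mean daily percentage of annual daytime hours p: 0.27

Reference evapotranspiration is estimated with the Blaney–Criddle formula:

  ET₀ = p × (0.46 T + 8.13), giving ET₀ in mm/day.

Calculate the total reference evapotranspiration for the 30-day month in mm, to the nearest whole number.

ET₀ = 0.27 × (0.46 × 28.8 + 8.13) = 0.27 × 21.378 = 5.7721 mm/d
Monthly total = 5.7721 × 30 = 173.163 mm

173 mm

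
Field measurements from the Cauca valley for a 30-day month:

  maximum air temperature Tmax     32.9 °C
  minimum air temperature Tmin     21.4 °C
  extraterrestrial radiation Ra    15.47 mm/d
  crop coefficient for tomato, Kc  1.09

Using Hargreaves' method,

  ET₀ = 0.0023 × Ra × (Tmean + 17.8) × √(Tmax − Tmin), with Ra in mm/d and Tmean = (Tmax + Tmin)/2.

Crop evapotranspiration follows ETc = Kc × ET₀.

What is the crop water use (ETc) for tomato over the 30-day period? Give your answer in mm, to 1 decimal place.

Tmean = (32.9 + 21.4)/2 = 27.15 °C
ET₀ = 0.0023 × 15.47 × (27.15 + 17.8) × √11.5 = 0.0023 × 15.47 × 44.95 × 3.3912 = 5.4238 mm/d
ETc = Kc × ET₀ = 1.09 × 5.4238 = 5.9119 mm/d
Over 30 days: 5.9119 × 30 = 177.357 mm

177.4 mm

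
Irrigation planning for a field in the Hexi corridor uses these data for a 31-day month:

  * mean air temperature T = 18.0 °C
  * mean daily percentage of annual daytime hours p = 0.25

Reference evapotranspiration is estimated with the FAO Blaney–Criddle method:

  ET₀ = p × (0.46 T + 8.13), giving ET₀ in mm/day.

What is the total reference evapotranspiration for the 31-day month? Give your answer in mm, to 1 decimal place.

ET₀ = 0.25 × (0.46 × 18.0 + 8.13) = 0.25 × 16.410 = 4.1025 mm/d
Monthly total = 4.1025 × 31 = 127.178 mm

127.2 mm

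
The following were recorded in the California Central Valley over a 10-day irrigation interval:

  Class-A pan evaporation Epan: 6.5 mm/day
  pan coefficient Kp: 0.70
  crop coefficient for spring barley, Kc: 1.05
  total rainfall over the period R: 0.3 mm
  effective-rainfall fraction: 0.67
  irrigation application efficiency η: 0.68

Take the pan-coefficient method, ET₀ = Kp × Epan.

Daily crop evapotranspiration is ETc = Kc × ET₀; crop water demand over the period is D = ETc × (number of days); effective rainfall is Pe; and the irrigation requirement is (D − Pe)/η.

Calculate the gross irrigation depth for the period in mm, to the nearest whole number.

70 mm

ET₀ = 0.70 × 6.5 = 4.5500 mm/d
ETc = Kc × ET₀ = 1.05 × 4.5500 = 4.7775 mm/d
Crop demand D = ETc × 10 d = 4.7775 × 10 = 47.775 mm
Pe = 0.67 × 0.3 = 0.201 mm
D − Pe = 47.775 − 0.201 = 47.574 mm
Gross irrigation = 47.574 / 0.68 = 69.962 mm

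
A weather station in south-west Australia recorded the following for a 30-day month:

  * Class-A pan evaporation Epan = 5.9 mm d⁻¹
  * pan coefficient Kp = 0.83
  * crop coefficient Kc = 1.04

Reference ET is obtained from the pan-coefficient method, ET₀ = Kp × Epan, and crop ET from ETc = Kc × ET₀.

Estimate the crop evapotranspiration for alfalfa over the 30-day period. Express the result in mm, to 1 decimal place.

152.8 mm

ET₀ = 0.83 × 5.9 = 4.8970 mm/d
ETc = Kc × ET₀ = 1.04 × 4.8970 = 5.0929 mm/d
Over 30 days: 5.0929 × 30 = 152.787 mm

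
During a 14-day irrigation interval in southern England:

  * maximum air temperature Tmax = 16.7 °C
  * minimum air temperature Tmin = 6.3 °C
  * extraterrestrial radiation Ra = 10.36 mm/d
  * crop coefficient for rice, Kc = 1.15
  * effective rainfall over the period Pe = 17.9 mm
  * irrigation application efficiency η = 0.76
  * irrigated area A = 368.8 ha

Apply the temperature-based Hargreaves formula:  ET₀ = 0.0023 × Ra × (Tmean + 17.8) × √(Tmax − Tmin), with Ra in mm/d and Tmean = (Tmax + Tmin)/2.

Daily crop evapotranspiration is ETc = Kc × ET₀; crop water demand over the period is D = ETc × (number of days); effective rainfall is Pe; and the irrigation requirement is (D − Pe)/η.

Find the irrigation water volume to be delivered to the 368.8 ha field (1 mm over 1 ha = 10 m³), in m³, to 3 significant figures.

Tmean = (16.7 + 6.3)/2 = 11.50 °C
ET₀ = 0.0023 × 10.36 × (11.50 + 17.8) × √10.4 = 0.0023 × 10.36 × 29.30 × 3.2249 = 2.2515 mm/d
ETc = Kc × ET₀ = 1.15 × 2.2515 = 2.5892 mm/d
Crop demand D = ETc × 14 d = 2.5892 × 14 = 36.249 mm
D − Pe = 36.249 − 17.9 = 18.349 mm
Gross irrigation = 18.349 / 0.76 = 24.143 mm
Volume = 24.143 mm × 368.8 ha × 10 = 89039.4 m³

89000 m³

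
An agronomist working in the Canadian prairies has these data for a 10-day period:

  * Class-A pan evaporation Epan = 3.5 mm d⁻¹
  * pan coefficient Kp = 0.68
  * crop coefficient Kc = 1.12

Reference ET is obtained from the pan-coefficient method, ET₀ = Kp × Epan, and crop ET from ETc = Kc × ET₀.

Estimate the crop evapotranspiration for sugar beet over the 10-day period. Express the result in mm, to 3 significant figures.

26.7 mm

ET₀ = 0.68 × 3.5 = 2.3800 mm/d
ETc = Kc × ET₀ = 1.12 × 2.3800 = 2.6656 mm/d
Over 10 days: 2.6656 × 10 = 26.656 mm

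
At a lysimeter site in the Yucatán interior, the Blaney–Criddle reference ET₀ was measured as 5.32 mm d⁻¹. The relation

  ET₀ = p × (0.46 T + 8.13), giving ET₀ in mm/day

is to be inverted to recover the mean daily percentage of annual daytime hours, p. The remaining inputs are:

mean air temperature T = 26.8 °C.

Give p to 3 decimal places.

0.260

p = ET₀ / (0.46 T + 8.13) = 5.32 / (0.46 × 26.8 + 8.13) = 5.32 / 20.458 = 0.2600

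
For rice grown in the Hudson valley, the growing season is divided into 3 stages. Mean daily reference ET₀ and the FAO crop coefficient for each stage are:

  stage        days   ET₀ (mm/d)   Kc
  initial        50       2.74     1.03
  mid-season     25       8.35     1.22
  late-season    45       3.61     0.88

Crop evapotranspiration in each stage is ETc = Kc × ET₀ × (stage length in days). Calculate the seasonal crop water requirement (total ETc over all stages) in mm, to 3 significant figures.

initial: 1.03 × 2.74 × 50 = 141.11 mm
mid-season: 1.22 × 8.35 × 25 = 254.68 mm
late-season: 0.88 × 3.61 × 45 = 142.96 mm
Seasonal total = 538.75 mm

539 mm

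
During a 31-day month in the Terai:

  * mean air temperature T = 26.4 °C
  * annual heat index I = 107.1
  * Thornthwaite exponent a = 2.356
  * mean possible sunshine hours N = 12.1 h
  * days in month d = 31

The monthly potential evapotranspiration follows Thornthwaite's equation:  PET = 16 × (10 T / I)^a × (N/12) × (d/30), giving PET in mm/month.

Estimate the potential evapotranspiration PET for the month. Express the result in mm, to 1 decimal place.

139.7 mm

10T/I = 10 × 26.4 / 107.1 = 2.4650
(10T/I)^a = 2.4650^2.356 = 8.3776
Uncorrected PET = 16 × 8.3776 = 134.042 mm
Correction = (N/12)(d/30) = (12.1/12)(31/30) = 1.0419
PET = 134.042 × 1.0419 = 139.658 mm/month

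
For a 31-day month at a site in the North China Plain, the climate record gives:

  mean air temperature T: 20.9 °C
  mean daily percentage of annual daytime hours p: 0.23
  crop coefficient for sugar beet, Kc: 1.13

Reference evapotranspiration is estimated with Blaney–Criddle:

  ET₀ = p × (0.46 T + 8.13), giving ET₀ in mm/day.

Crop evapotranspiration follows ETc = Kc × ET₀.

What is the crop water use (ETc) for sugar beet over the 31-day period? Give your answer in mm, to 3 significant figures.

ET₀ = 0.23 × (0.46 × 20.9 + 8.13) = 0.23 × 17.744 = 4.0811 mm/d
ETc = Kc × ET₀ = 1.13 × 4.0811 = 4.6116 mm/d
Over 31 days: 4.6116 × 31 = 142.960 mm

143 mm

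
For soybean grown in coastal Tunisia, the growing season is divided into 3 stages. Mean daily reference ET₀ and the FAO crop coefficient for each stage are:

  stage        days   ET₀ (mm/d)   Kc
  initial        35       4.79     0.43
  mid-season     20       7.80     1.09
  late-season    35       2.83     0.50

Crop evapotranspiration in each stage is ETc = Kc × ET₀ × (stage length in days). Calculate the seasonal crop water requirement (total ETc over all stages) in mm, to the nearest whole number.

292 mm

initial: 0.43 × 4.79 × 35 = 72.09 mm
mid-season: 1.09 × 7.80 × 20 = 170.04 mm
late-season: 0.50 × 2.83 × 35 = 49.53 mm
Seasonal total = 291.66 mm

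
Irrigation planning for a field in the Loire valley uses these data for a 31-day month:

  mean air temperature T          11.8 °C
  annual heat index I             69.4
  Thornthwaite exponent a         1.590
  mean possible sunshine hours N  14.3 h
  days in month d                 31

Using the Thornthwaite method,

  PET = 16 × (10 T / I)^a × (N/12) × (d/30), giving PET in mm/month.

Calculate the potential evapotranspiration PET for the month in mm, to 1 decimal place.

45.8 mm

10T/I = 10 × 11.8 / 69.4 = 1.7003
(10T/I)^a = 1.7003^1.590 = 2.3256
Uncorrected PET = 16 × 2.3256 = 37.210 mm
Correction = (N/12)(d/30) = (14.3/12)(31/30) = 1.2314
PET = 37.210 × 1.2314 = 45.820 mm/month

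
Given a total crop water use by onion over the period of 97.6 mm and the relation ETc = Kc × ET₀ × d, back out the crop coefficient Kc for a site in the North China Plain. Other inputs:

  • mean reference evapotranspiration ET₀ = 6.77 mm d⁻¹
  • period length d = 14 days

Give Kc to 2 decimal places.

ETc = Kc × ET₀ × d  ⇒  Kc = ETc / (ET₀ × d)
Kc = 97.6 / (6.77 × 14) = 97.6 / 94.78 = 1.0298

1.03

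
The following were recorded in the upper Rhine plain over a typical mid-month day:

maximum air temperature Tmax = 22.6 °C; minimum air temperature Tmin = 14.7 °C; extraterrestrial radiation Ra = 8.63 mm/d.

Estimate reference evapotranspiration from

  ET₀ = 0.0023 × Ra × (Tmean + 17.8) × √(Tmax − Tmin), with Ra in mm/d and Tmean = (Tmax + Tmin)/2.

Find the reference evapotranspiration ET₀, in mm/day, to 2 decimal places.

Tmean = (22.6 + 14.7)/2 = 18.65 °C
ET₀ = 0.0023 × 8.63 × (18.65 + 17.8) × √7.9 = 0.0023 × 8.63 × 36.45 × 2.8107 = 2.0335 mm/d

2.03 mm/day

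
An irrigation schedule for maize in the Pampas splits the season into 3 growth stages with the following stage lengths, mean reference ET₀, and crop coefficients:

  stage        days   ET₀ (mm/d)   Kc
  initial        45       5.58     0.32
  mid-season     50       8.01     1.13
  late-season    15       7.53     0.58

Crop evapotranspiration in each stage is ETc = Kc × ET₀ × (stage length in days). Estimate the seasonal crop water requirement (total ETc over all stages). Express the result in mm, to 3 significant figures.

initial: 0.32 × 5.58 × 45 = 80.35 mm
mid-season: 1.13 × 8.01 × 50 = 452.57 mm
late-season: 0.58 × 7.53 × 15 = 65.51 mm
Seasonal total = 598.43 mm

598 mm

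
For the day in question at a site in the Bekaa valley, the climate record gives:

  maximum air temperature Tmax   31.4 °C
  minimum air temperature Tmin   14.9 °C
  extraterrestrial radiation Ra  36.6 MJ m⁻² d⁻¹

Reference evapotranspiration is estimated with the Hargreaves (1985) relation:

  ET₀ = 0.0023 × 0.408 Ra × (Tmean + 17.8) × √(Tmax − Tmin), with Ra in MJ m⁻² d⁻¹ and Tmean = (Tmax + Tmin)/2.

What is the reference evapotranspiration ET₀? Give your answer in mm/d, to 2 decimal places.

Tmean = (31.4 + 14.9)/2 = 23.15 °C
0.408 Ra = 0.408 × 36.6 = 14.9328 mm/d equivalent
ET₀ = 0.0023 × 14.9328 × (23.15 + 17.8) × √16.5 = 0.0023 × 14.9328 × 40.95 × 4.0620 = 5.7130 mm/d

5.71 mm/d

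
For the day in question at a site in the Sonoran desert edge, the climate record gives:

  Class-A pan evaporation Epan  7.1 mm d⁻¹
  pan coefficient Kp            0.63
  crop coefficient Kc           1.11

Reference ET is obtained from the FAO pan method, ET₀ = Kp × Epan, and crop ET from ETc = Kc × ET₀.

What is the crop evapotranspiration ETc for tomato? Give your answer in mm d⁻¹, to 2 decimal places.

4.97 mm d⁻¹

ET₀ = 0.63 × 7.1 = 4.4730 mm/d
ETc = Kc × ET₀ = 1.11 × 4.4730 = 4.9650 mm/d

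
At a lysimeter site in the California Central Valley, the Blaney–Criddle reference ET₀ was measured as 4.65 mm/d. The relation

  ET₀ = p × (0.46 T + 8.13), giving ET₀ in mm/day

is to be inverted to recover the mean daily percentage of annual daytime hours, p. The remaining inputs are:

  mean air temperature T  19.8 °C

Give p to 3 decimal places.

p = ET₀ / (0.46 T + 8.13) = 4.65 / (0.46 × 19.8 + 8.13) = 4.65 / 17.238 = 0.2698

0.270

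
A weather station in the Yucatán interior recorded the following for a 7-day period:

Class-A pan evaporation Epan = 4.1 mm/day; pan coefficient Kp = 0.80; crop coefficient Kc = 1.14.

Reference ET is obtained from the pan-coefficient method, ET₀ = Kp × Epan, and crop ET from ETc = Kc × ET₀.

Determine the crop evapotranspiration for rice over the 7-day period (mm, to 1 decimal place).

26.2 mm

ET₀ = 0.80 × 4.1 = 3.2800 mm/d
ETc = Kc × ET₀ = 1.14 × 3.2800 = 3.7392 mm/d
Over 7 days: 3.7392 × 7 = 26.174 mm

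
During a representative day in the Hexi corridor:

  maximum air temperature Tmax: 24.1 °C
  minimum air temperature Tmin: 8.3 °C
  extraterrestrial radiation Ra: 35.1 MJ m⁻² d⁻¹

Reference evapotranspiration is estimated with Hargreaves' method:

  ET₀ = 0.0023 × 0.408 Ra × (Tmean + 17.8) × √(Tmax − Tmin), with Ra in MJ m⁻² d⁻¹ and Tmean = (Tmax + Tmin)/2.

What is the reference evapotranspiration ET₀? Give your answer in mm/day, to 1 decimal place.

Tmean = (24.1 + 8.3)/2 = 16.20 °C
0.408 Ra = 0.408 × 35.1 = 14.3208 mm/d equivalent
ET₀ = 0.0023 × 14.3208 × (16.20 + 17.8) × √15.8 = 0.0023 × 14.3208 × 34.00 × 3.9749 = 4.4514 mm/d

4.5 mm/day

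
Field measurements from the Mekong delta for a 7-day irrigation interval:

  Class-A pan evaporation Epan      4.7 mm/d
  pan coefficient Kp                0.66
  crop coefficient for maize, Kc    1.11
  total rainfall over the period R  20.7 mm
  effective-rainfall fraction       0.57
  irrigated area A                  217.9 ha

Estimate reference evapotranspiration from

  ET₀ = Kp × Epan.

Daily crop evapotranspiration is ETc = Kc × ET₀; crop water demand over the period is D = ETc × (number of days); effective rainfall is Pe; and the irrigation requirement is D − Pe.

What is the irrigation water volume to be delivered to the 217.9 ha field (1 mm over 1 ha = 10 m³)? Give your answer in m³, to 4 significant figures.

26810 m³

ET₀ = 0.66 × 4.7 = 3.1020 mm/d
ETc = Kc × ET₀ = 1.11 × 3.1020 = 3.4432 mm/d
Crop demand D = ETc × 7 d = 3.4432 × 7 = 24.102 mm
Pe = 0.57 × 20.7 = 11.799 mm
D − Pe = 24.102 − 11.799 = 12.303 mm
Volume = 12.303 mm × 217.9 ha × 10 = 26808.2 m³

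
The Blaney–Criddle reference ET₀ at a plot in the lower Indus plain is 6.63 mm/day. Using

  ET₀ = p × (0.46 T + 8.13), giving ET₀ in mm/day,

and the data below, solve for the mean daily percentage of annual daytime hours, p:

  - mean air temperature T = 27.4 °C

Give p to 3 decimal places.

p = ET₀ / (0.46 T + 8.13) = 6.63 / (0.46 × 27.4 + 8.13) = 6.63 / 20.734 = 0.3198

0.320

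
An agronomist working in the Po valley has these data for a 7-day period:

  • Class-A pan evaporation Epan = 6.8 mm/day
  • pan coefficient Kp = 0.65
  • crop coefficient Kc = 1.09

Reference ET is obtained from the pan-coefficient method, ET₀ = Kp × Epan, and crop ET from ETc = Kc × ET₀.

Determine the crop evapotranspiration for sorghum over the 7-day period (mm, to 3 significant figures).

33.7 mm

ET₀ = 0.65 × 6.8 = 4.4200 mm/d
ETc = Kc × ET₀ = 1.09 × 4.4200 = 4.8178 mm/d
Over 7 days: 4.8178 × 7 = 33.725 mm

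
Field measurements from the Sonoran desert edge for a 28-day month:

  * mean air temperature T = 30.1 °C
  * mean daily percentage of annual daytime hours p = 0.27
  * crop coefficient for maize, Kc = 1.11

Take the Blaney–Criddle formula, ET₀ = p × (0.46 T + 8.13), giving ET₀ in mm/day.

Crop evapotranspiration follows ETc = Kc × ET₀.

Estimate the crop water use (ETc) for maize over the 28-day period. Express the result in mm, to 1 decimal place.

184.4 mm

ET₀ = 0.27 × (0.46 × 30.1 + 8.13) = 0.27 × 21.976 = 5.9335 mm/d
ETc = Kc × ET₀ = 1.11 × 5.9335 = 6.5862 mm/d
Over 28 days: 6.5862 × 28 = 184.414 mm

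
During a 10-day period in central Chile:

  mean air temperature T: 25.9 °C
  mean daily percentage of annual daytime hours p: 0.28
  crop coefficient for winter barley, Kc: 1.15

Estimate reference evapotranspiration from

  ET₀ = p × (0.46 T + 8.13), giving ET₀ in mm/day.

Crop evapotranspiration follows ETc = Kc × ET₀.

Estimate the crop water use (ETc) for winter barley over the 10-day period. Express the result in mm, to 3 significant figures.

ET₀ = 0.28 × (0.46 × 25.9 + 8.13) = 0.28 × 20.044 = 5.6123 mm/d
ETc = Kc × ET₀ = 1.15 × 5.6123 = 6.4541 mm/d
Over 10 days: 6.4541 × 10 = 64.541 mm

64.5 mm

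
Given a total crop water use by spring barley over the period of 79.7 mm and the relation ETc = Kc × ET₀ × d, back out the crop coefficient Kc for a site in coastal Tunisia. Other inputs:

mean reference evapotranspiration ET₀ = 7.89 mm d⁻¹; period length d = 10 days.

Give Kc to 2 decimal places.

ETc = Kc × ET₀ × d  ⇒  Kc = ETc / (ET₀ × d)
Kc = 79.7 / (7.89 × 10) = 79.7 / 78.90 = 1.0101

1.01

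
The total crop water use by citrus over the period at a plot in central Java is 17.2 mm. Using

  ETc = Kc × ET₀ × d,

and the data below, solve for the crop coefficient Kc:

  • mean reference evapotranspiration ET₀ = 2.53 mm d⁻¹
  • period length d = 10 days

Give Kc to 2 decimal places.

ETc = Kc × ET₀ × d  ⇒  Kc = ETc / (ET₀ × d)
Kc = 17.2 / (2.53 × 10) = 17.2 / 25.30 = 0.6798

0.68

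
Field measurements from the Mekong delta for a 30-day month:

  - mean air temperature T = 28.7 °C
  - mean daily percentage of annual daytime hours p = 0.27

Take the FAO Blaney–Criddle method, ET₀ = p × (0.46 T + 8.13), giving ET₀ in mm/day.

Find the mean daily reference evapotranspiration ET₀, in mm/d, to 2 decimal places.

ET₀ = 0.27 × (0.46 × 28.7 + 8.13) = 0.27 × 21.332 = 5.7596 mm/d

5.76 mm/d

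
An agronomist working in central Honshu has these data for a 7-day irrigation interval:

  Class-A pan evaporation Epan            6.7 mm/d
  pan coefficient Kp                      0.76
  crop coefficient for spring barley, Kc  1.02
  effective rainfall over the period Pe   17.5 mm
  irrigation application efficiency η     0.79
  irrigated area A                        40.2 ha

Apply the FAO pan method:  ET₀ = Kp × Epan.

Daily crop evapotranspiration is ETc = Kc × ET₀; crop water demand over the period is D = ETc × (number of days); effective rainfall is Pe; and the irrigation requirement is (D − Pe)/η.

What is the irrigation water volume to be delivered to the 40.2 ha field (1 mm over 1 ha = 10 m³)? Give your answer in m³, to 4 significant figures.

ET₀ = 0.76 × 6.7 = 5.0920 mm/d
ETc = Kc × ET₀ = 1.02 × 5.0920 = 5.1938 mm/d
Crop demand D = ETc × 7 d = 5.1938 × 7 = 36.357 mm
D − Pe = 36.357 − 17.5 = 18.857 mm
Gross irrigation = 18.857 / 0.79 = 23.870 mm
Volume = 23.870 mm × 40.2 ha × 10 = 9595.7 m³

9596 m³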